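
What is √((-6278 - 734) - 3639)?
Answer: I*√10651 ≈ 103.2*I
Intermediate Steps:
√((-6278 - 734) - 3639) = √(-7012 - 3639) = √(-10651) = I*√10651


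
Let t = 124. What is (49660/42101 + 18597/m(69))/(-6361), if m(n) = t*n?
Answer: -402614419/763778322772 ≈ -0.00052714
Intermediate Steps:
m(n) = 124*n
(49660/42101 + 18597/m(69))/(-6361) = (49660/42101 + 18597/((124*69)))/(-6361) = (49660*(1/42101) + 18597/8556)*(-1/6361) = (49660/42101 + 18597*(1/8556))*(-1/6361) = (49660/42101 + 6199/2852)*(-1/6361) = (402614419/120072052)*(-1/6361) = -402614419/763778322772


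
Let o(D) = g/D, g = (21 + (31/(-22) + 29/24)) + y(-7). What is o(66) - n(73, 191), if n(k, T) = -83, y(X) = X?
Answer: 1449835/17424 ≈ 83.209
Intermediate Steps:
g = 3643/264 (g = (21 + (31/(-22) + 29/24)) - 7 = (21 + (31*(-1/22) + 29*(1/24))) - 7 = (21 + (-31/22 + 29/24)) - 7 = (21 - 53/264) - 7 = 5491/264 - 7 = 3643/264 ≈ 13.799)
o(D) = 3643/(264*D)
o(66) - n(73, 191) = (3643/264)/66 - 1*(-83) = (3643/264)*(1/66) + 83 = 3643/17424 + 83 = 1449835/17424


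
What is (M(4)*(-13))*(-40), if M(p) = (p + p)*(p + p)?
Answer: 33280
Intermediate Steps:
M(p) = 4*p² (M(p) = (2*p)*(2*p) = 4*p²)
(M(4)*(-13))*(-40) = ((4*4²)*(-13))*(-40) = ((4*16)*(-13))*(-40) = (64*(-13))*(-40) = -832*(-40) = 33280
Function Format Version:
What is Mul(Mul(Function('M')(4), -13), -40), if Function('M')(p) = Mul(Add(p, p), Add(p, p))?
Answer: 33280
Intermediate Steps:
Function('M')(p) = Mul(4, Pow(p, 2)) (Function('M')(p) = Mul(Mul(2, p), Mul(2, p)) = Mul(4, Pow(p, 2)))
Mul(Mul(Function('M')(4), -13), -40) = Mul(Mul(Mul(4, Pow(4, 2)), -13), -40) = Mul(Mul(Mul(4, 16), -13), -40) = Mul(Mul(64, -13), -40) = Mul(-832, -40) = 33280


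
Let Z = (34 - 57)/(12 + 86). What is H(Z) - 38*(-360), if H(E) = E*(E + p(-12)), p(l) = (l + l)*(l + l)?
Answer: 130084945/9604 ≈ 13545.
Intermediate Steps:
Z = -23/98 ≈ -0.23469
p(l) = 4*l² (p(l) = (2*l)*(2*l) = 4*l²)
H(E) = E*(576 + E) (H(E) = E*(E + 4*(-12)²) = E*(E + 4*144) = E*(E + 576) = E*(576 + E))
H(Z) - 38*(-360) = -23*(576 - 23/98)/98 - 38*(-360) = -23/98*56425/98 + 13680 = -1297775/9604 + 13680 = 130084945/9604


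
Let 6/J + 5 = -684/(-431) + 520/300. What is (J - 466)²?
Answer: 26000657639056/117917881 ≈ 2.2050e+5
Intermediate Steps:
J = -38790/10859 (J = 6/(-5 + (-684/(-431) + 520/300)) = 6/(-5 + (-684*(-1/431) + 520*(1/300))) = 6/(-5 + (684/431 + 26/15)) = 6/(-5 + 21466/6465) = 6/(-10859/6465) = 6*(-6465/10859) = -38790/10859 ≈ -3.5722)
(J - 466)² = (-38790/10859 - 466)² = (-5099084/10859)² = 26000657639056/117917881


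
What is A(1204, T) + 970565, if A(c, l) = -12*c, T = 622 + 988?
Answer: 956117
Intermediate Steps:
T = 1610
A(1204, T) + 970565 = -12*1204 + 970565 = -14448 + 970565 = 956117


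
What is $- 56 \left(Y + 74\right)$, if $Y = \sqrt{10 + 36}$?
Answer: $-4144 - 56 \sqrt{46} \approx -4523.8$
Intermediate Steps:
$Y = \sqrt{46} \approx 6.7823$
$- 56 \left(Y + 74\right) = - 56 \left(\sqrt{46} + 74\right) = - 56 \left(74 + \sqrt{46}\right) = -4144 - 56 \sqrt{46}$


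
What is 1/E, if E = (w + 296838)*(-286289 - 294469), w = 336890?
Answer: -1/368042605824 ≈ -2.7171e-12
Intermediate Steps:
E = -368042605824 (E = (336890 + 296838)*(-286289 - 294469) = 633728*(-580758) = -368042605824)
1/E = 1/(-368042605824) = -1/368042605824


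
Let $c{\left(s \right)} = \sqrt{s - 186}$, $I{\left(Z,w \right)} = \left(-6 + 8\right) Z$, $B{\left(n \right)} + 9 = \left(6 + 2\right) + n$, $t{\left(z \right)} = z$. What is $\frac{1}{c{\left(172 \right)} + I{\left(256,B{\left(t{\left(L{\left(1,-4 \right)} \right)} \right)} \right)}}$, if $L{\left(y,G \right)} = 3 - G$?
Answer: $\frac{256}{131079} - \frac{i \sqrt{14}}{262158} \approx 0.001953 - 1.4273 \cdot 10^{-5} i$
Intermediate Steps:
$B{\left(n \right)} = -1 + n$ ($B{\left(n \right)} = -9 + \left(\left(6 + 2\right) + n\right) = -9 + \left(8 + n\right) = -1 + n$)
$I{\left(Z,w \right)} = 2 Z$
$c{\left(s \right)} = \sqrt{-186 + s}$
$\frac{1}{c{\left(172 \right)} + I{\left(256,B{\left(t{\left(L{\left(1,-4 \right)} \right)} \right)} \right)}} = \frac{1}{\sqrt{-186 + 172} + 2 \cdot 256} = \frac{1}{\sqrt{-14} + 512} = \frac{1}{i \sqrt{14} + 512} = \frac{1}{512 + i \sqrt{14}}$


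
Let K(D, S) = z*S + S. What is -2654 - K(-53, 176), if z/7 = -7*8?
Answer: 66162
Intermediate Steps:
z = -392 (z = 7*(-7*8) = 7*(-56) = -392)
K(D, S) = -391*S (K(D, S) = -392*S + S = -391*S)
-2654 - K(-53, 176) = -2654 - (-391)*176 = -2654 - 1*(-68816) = -2654 + 68816 = 66162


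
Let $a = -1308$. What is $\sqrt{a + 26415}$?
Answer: $\sqrt{25107} \approx 158.45$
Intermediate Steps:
$\sqrt{a + 26415} = \sqrt{-1308 + 26415} = \sqrt{25107}$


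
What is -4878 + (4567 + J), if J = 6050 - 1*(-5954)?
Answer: 11693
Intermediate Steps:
J = 12004 (J = 6050 + 5954 = 12004)
-4878 + (4567 + J) = -4878 + (4567 + 12004) = -4878 + 16571 = 11693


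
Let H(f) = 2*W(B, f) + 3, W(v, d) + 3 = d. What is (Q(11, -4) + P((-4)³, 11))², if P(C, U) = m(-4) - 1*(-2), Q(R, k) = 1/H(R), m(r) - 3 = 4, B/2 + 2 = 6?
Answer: 29584/361 ≈ 81.950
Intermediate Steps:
B = 8 (B = -4 + 2*6 = -4 + 12 = 8)
m(r) = 7 (m(r) = 3 + 4 = 7)
W(v, d) = -3 + d
H(f) = -3 + 2*f (H(f) = 2*(-3 + f) + 3 = (-6 + 2*f) + 3 = -3 + 2*f)
Q(R, k) = 1/(-3 + 2*R)
P(C, U) = 9 (P(C, U) = 7 - 1*(-2) = 7 + 2 = 9)
(Q(11, -4) + P((-4)³, 11))² = (1/(-3 + 2*11) + 9)² = (1/(-3 + 22) + 9)² = (1/19 + 9)² = (172/19)² = 29584/361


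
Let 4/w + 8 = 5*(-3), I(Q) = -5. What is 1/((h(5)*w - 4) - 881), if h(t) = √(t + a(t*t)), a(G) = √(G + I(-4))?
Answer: -1/(885 + 4*√(5 + 2*√5)/23) ≈ -0.0011293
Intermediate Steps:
w = -4/23 (w = 4/(-8 + 5*(-3)) = 4/(-8 - 15) = 4/(-23) = 4*(-1/23) = -4/23 ≈ -0.17391)
a(G) = √(-5 + G) (a(G) = √(G - 5) = √(-5 + G))
h(t) = √(t + √(-5 + t²)) (h(t) = √(t + √(-5 + t*t)) = √(t + √(-5 + t²)))
1/((h(5)*w - 4) - 881) = 1/((√(5 + √(-5 + 5²))*(-4/23) - 4) - 881) = 1/((√(5 + √(-5 + 25))*(-4/23) - 4) - 881) = 1/((√(5 + √20)*(-4/23) - 4) - 881) = 1/((√(5 + 2*√5)*(-4/23) - 4) - 881) = 1/((-4*√(5 + 2*√5)/23 - 4) - 881) = 1/((-4 - 4*√(5 + 2*√5)/23) - 881) = 1/(-885 - 4*√(5 + 2*√5)/23)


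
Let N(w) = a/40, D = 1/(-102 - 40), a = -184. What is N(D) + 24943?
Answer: 124692/5 ≈ 24938.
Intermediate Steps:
D = -1/142 (D = 1/(-142) = -1/142 ≈ -0.0070423)
N(w) = -23/5 (N(w) = -184/40 = -184*1/40 = -23/5)
N(D) + 24943 = -23/5 + 24943 = 124692/5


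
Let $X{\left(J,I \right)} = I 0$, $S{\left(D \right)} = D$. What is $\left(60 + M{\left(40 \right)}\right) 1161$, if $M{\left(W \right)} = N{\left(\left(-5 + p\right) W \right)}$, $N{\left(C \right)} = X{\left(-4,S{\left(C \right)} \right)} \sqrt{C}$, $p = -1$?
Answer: $69660$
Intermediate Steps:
$X{\left(J,I \right)} = 0$
$N{\left(C \right)} = 0$ ($N{\left(C \right)} = 0 \sqrt{C} = 0$)
$M{\left(W \right)} = 0$
$\left(60 + M{\left(40 \right)}\right) 1161 = \left(60 + 0\right) 1161 = 60 \cdot 1161 = 69660$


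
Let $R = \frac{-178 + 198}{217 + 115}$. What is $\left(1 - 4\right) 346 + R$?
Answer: $- \frac{86149}{83} \approx -1037.9$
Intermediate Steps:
$R = \frac{5}{83}$ ($R = \frac{20}{332} = 20 \cdot \frac{1}{332} = \frac{5}{83} \approx 0.060241$)
$\left(1 - 4\right) 346 + R = \left(1 - 4\right) 346 + \frac{5}{83} = \left(-3\right) 346 + \frac{5}{83} = -1038 + \frac{5}{83} = - \frac{86149}{83}$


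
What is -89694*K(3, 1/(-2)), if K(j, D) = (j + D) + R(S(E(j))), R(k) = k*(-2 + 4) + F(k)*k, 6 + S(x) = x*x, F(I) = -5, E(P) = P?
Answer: 583011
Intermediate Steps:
S(x) = -6 + x² (S(x) = -6 + x*x = -6 + x²)
R(k) = -3*k (R(k) = k*(-2 + 4) - 5*k = k*2 - 5*k = 2*k - 5*k = -3*k)
K(j, D) = 18 + D + j - 3*j² (K(j, D) = (j + D) - 3*(-6 + j²) = (D + j) + (18 - 3*j²) = 18 + D + j - 3*j²)
-89694*K(3, 1/(-2)) = -89694*(18 + 1/(-2) + 3 - 3*3²) = -89694*(18 + 1*(-½) + 3 - 3*9) = -89694*(18 - ½ + 3 - 27) = -89694*(-13/2) = 583011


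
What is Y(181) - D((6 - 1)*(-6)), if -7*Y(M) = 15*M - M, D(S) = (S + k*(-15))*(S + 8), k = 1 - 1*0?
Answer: -1352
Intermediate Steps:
k = 1 (k = 1 + 0 = 1)
D(S) = (-15 + S)*(8 + S) (D(S) = (S + 1*(-15))*(S + 8) = (S - 15)*(8 + S) = (-15 + S)*(8 + S))
Y(M) = -2*M (Y(M) = -(15*M - M)/7 = -2*M)
Y(181) - D((6 - 1)*(-6)) = -2*181 - (-120 + ((6 - 1)*(-6))² - 7*(6 - 1)*(-6)) = -362 - (-120 + (5*(-6))² - 35*(-6)) = -362 - (-120 + (-30)² - 7*(-30)) = -362 - (-120 + 900 + 210) = -362 - 1*990 = -362 - 990 = -1352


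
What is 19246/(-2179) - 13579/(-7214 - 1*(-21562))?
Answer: -305730249/31264292 ≈ -9.7789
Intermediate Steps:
19246/(-2179) - 13579/(-7214 - 1*(-21562)) = 19246*(-1/2179) - 13579/(-7214 + 21562) = -19246/2179 - 13579/14348 = -305730249/31264292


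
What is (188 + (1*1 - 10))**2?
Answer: 32041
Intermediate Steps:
(188 + (1*1 - 10))**2 = (188 + (1 - 10))**2 = (188 - 9)**2 = 179**2 = 32041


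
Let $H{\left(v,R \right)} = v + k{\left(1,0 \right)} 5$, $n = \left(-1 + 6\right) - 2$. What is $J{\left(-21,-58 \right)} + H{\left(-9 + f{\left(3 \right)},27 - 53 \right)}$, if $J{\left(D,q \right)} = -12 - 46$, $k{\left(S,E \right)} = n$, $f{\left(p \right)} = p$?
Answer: $-49$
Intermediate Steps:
$n = 3$ ($n = 5 - 2 = 3$)
$k{\left(S,E \right)} = 3$
$J{\left(D,q \right)} = -58$ ($J{\left(D,q \right)} = -12 - 46 = -58$)
$H{\left(v,R \right)} = 15 + v$ ($H{\left(v,R \right)} = v + 3 \cdot 5 = v + 15 = 15 + v$)
$J{\left(-21,-58 \right)} + H{\left(-9 + f{\left(3 \right)},27 - 53 \right)} = -58 + \left(15 + \left(-9 + 3\right)\right) = -58 + \left(15 - 6\right) = -58 + 9 = -49$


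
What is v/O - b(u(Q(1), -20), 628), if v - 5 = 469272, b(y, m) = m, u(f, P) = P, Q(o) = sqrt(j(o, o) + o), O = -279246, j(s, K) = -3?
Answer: -175835765/279246 ≈ -629.68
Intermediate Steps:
Q(o) = sqrt(-3 + o)
v = 469277 (v = 5 + 469272 = 469277)
v/O - b(u(Q(1), -20), 628) = 469277/(-279246) - 1*628 = 469277*(-1/279246) - 628 = -469277/279246 - 628 = -175835765/279246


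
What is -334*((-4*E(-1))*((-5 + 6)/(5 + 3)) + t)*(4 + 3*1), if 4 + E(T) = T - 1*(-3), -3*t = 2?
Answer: -2338/3 ≈ -779.33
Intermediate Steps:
t = -⅔ (t = -⅓*2 = -⅔ ≈ -0.66667)
E(T) = -1 + T (E(T) = -4 + (T - 1*(-3)) = -4 + (T + 3) = -4 + (3 + T) = -1 + T)
-334*((-4*E(-1))*((-5 + 6)/(5 + 3)) + t)*(4 + 3*1) = -334*((-4*(-1 - 1))*((-5 + 6)/(5 + 3)) - ⅔)*(4 + 3*1) = -334*((-4*(-2))*(1/8) - ⅔)*(4 + 3) = -334*(8*(1*(⅛)) - ⅔)*7 = -334*(8*(⅛) - ⅔)*7 = -334*(1 - ⅔)*7 = -334*7/3 = -2338/3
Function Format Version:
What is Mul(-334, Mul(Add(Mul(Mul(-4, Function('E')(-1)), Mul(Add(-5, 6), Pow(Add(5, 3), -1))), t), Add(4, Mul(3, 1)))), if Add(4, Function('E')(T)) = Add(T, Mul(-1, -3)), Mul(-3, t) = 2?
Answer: Rational(-2338, 3) ≈ -779.33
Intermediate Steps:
t = Rational(-2, 3) (t = Mul(Rational(-1, 3), 2) = Rational(-2, 3) ≈ -0.66667)
Function('E')(T) = Add(-1, T) (Function('E')(T) = Add(-4, Add(T, Mul(-1, -3))) = Add(-4, Add(T, 3)) = Add(-4, Add(3, T)) = Add(-1, T))
Mul(-334, Mul(Add(Mul(Mul(-4, Function('E')(-1)), Mul(Add(-5, 6), Pow(Add(5, 3), -1))), t), Add(4, Mul(3, 1)))) = Mul(-334, Mul(Add(Mul(Mul(-4, Add(-1, -1)), Mul(Add(-5, 6), Pow(Add(5, 3), -1))), Rational(-2, 3)), Add(4, Mul(3, 1)))) = Mul(-334, Mul(Add(Mul(Mul(-4, -2), Mul(1, Pow(8, -1))), Rational(-2, 3)), Add(4, 3))) = Mul(-334, Mul(Add(Mul(8, Mul(1, Rational(1, 8))), Rational(-2, 3)), 7)) = Mul(-334, Mul(Add(Mul(8, Rational(1, 8)), Rational(-2, 3)), 7)) = Mul(-334, Mul(Add(1, Rational(-2, 3)), 7)) = Mul(-334, Mul(Rational(1, 3), 7)) = Mul(-334, Rational(7, 3)) = Rational(-2338, 3)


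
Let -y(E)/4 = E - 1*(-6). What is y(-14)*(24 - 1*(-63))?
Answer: 2784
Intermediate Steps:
y(E) = -24 - 4*E (y(E) = -4*(E - 1*(-6)) = -4*(E + 6) = -4*(6 + E) = -24 - 4*E)
y(-14)*(24 - 1*(-63)) = (-24 - 4*(-14))*(24 - 1*(-63)) = (-24 + 56)*(24 + 63) = 32*87 = 2784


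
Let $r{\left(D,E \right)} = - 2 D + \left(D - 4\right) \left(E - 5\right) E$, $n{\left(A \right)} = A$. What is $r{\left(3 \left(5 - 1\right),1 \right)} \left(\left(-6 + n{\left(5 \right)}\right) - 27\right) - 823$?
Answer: $745$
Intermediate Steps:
$r{\left(D,E \right)} = - 2 D + E \left(-5 + E\right) \left(-4 + D\right)$ ($r{\left(D,E \right)} = - 2 D + \left(-4 + D\right) \left(-5 + E\right) E = - 2 D + \left(-5 + E\right) \left(-4 + D\right) E = - 2 D + E \left(-5 + E\right) \left(-4 + D\right)$)
$r{\left(3 \left(5 - 1\right),1 \right)} \left(\left(-6 + n{\left(5 \right)}\right) - 27\right) - 823 = \left(- 4 \cdot 1^{2} - 2 \cdot 3 \left(5 - 1\right) + 20 \cdot 1 + 3 \left(5 - 1\right) 1^{2} - 5 \cdot 3 \left(5 - 1\right) 1\right) \left(\left(-6 + 5\right) - 27\right) - 823 = \left(\left(-4\right) 1 - 2 \cdot 3 \cdot 4 + 20 + 3 \cdot 4 \cdot 1 - 5 \cdot 3 \cdot 4 \cdot 1\right) \left(-1 - 27\right) - 823 = \left(-4 - 24 + 20 + 12 \cdot 1 - 60 \cdot 1\right) \left(-28\right) - 823 = \left(-4 - 24 + 20 + 12 - 60\right) \left(-28\right) - 823 = \left(-56\right) \left(-28\right) - 823 = 1568 - 823 = 745$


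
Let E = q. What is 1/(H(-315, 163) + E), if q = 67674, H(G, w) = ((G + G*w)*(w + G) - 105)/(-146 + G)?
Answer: 461/23345499 ≈ 1.9747e-5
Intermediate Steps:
H(G, w) = (-105 + (G + w)*(G + G*w))/(-146 + G) (H(G, w) = ((G + G*w)*(G + w) - 105)/(-146 + G) = ((G + w)*(G + G*w) - 105)/(-146 + G) = (-105 + (G + w)*(G + G*w))/(-146 + G))
E = 67674
1/(H(-315, 163) + E) = 1/((-105 + (-315)² - 315*163 - 315*163² + 163*(-315)²)/(-146 - 315) + 67674) = 1/((-105 + 99225 - 51345 - 315*26569 + 163*99225)/(-461) + 67674) = 1/(-(-105 + 99225 - 51345 - 8369235 + 16173675)/461 + 67674) = 1/(-1/461*7852215 + 67674) = 1/(-7852215/461 + 67674) = 1/(23345499/461) = 461/23345499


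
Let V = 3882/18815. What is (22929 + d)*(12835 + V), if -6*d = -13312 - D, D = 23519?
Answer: 2807855470189/7526 ≈ 3.7309e+8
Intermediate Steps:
V = 3882/18815 (V = 3882*(1/18815) = 3882/18815 ≈ 0.20632)
d = 12277/2 (d = -(-13312 - 1*23519)/6 = -(-13312 - 23519)/6 = -⅙*(-36831) = 12277/2 ≈ 6138.5)
(22929 + d)*(12835 + V) = (22929 + 12277/2)*(12835 + 3882/18815) = (58135/2)*(241494407/18815) = 2807855470189/7526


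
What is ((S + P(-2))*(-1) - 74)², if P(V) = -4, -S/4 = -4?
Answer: 7396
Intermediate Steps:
S = 16 (S = -4*(-4) = 16)
((S + P(-2))*(-1) - 74)² = ((16 - 4)*(-1) - 74)² = (12*(-1) - 74)² = (-12 - 74)² = (-86)² = 7396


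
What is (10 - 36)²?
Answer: 676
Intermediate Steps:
(10 - 36)² = (-26)² = 676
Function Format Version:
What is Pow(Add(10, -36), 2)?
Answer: 676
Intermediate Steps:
Pow(Add(10, -36), 2) = Pow(-26, 2) = 676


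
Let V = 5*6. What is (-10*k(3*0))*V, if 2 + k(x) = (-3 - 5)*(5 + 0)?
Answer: 12600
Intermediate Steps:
V = 30
k(x) = -42 (k(x) = -2 + (-3 - 5)*(5 + 0) = -2 - 8*5 = -2 - 40 = -42)
(-10*k(3*0))*V = -10*(-42)*30 = 420*30 = 12600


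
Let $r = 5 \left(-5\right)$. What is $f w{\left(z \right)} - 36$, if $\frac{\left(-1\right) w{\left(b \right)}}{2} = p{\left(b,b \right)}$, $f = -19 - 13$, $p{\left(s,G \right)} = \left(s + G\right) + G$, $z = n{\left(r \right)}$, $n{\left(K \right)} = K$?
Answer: $-4836$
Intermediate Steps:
$r = -25$
$z = -25$
$p{\left(s,G \right)} = s + 2 G$ ($p{\left(s,G \right)} = \left(G + s\right) + G = s + 2 G$)
$f = -32$ ($f = -19 - 13 = -32$)
$w{\left(b \right)} = - 6 b$ ($w{\left(b \right)} = - 2 \left(b + 2 b\right) = - 2 \cdot 3 b = - 6 b$)
$f w{\left(z \right)} - 36 = - 32 \left(\left(-6\right) \left(-25\right)\right) - 36 = \left(-32\right) 150 - 36 = -4800 - 36 = -4836$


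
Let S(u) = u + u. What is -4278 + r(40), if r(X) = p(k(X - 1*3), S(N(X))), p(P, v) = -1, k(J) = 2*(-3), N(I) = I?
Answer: -4279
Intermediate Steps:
S(u) = 2*u
k(J) = -6
r(X) = -1
-4278 + r(40) = -4278 - 1 = -4279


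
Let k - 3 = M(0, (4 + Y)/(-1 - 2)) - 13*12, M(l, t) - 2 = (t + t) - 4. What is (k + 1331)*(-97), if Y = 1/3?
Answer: -1024126/9 ≈ -1.1379e+5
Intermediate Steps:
Y = ⅓ (Y = 1*(⅓) = ⅓ ≈ 0.33333)
M(l, t) = -2 + 2*t (M(l, t) = 2 + ((t + t) - 4) = 2 + (2*t - 4) = 2 + (-4 + 2*t) = -2 + 2*t)
k = -1421/9 (k = 3 + ((-2 + 2*((4 + ⅓)/(-1 - 2))) - 13*12) = 3 + ((-2 + 2*((13/3)/(-3))) - 156) = 3 + ((-2 + 2*((13/3)*(-⅓))) - 156) = 3 + ((-2 + 2*(-13/9)) - 156) = 3 + ((-2 - 26/9) - 156) = 3 + (-44/9 - 156) = 3 - 1448/9 = -1421/9 ≈ -157.89)
(k + 1331)*(-97) = (-1421/9 + 1331)*(-97) = (10558/9)*(-97) = -1024126/9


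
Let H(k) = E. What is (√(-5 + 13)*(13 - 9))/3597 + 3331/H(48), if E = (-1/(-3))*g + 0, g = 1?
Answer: 9993 + 8*√2/3597 ≈ 9993.0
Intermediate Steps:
E = ⅓ (E = -1/(-3)*1 + 0 = -1*(-⅓)*1 + 0 = (⅓)*1 + 0 = ⅓ + 0 = ⅓ ≈ 0.33333)
H(k) = ⅓
(√(-5 + 13)*(13 - 9))/3597 + 3331/H(48) = (√(-5 + 13)*(13 - 9))/3597 + 3331/(⅓) = (√8*4)*(1/3597) + 3331*3 = ((2*√2)*4)*(1/3597) + 9993 = (8*√2)*(1/3597) + 9993 = 8*√2/3597 + 9993 = 9993 + 8*√2/3597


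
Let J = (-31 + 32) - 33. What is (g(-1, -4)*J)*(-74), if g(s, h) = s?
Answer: -2368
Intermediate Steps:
J = -32 (J = 1 - 33 = -32)
(g(-1, -4)*J)*(-74) = -1*(-32)*(-74) = 32*(-74) = -2368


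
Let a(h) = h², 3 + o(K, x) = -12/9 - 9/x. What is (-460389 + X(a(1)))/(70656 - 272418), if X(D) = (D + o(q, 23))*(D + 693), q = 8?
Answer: 2904109/1265598 ≈ 2.2947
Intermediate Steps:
o(K, x) = -13/3 - 9/x (o(K, x) = -3 + (-12/9 - 9/x) = -3 + (-12*⅑ - 9/x) = -3 + (-4/3 - 9/x) = -13/3 - 9/x)
X(D) = (693 + D)*(-326/69 + D) (X(D) = (D + (-13/3 - 9/23))*(D + 693) = (D + (-13/3 - 9*1/23))*(693 + D) = (D + (-13/3 - 9/23))*(693 + D) = (D - 326/69)*(693 + D) = (-326/69 + D)*(693 + D) = (693 + D)*(-326/69 + D))
(-460389 + X(a(1)))/(70656 - 272418) = (-460389 + (-75306/23 + (1²)² + (47491/69)*1²))/(70656 - 272418) = (-460389 + (-75306/23 + 1² + (47491/69)*1))/(-201762) = (-460389 + (-75306/23 + 1 + 47491/69))*(-1/201762) = (-460389 - 178358/69)*(-1/201762) = -31945199/69*(-1/201762) = 2904109/1265598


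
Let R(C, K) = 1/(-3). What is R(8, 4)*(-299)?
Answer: 299/3 ≈ 99.667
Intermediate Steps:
R(C, K) = -⅓
R(8, 4)*(-299) = -⅓*(-299) = 299/3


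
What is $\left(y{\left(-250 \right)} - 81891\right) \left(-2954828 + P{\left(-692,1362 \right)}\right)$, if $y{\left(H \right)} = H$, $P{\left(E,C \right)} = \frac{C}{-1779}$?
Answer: $\frac{143928565653578}{593} \approx 2.4271 \cdot 10^{11}$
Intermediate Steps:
$P{\left(E,C \right)} = - \frac{C}{1779}$ ($P{\left(E,C \right)} = C \left(- \frac{1}{1779}\right) = - \frac{C}{1779}$)
$\left(y{\left(-250 \right)} - 81891\right) \left(-2954828 + P{\left(-692,1362 \right)}\right) = \left(-250 - 81891\right) \left(-2954828 - \frac{454}{593}\right) = - 82141 \left(-2954828 - \frac{454}{593}\right) = \left(-82141\right) \left(- \frac{1752213458}{593}\right) = \frac{143928565653578}{593}$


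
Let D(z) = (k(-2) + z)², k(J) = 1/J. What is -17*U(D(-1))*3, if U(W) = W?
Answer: -459/4 ≈ -114.75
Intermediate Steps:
D(z) = (-½ + z)² (D(z) = (1/(-2) + z)² = (-½ + z)²)
-17*U(D(-1))*3 = -17*(-1 + 2*(-1))²/4*3 = -17*(-1 - 2)²/4*3 = -17*(-3)²/4*3 = -17*9/4*3 = -153/4*3 = -459/4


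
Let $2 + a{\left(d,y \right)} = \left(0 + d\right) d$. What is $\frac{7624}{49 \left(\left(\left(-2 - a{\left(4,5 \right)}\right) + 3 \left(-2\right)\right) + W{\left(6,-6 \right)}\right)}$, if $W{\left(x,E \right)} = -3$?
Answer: $- \frac{7624}{1225} \approx -6.2237$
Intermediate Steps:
$a{\left(d,y \right)} = -2 + d^{2}$ ($a{\left(d,y \right)} = -2 + \left(0 + d\right) d = -2 + d d = -2 + d^{2}$)
$\frac{7624}{49 \left(\left(\left(-2 - a{\left(4,5 \right)}\right) + 3 \left(-2\right)\right) + W{\left(6,-6 \right)}\right)} = \frac{7624}{49 \left(\left(\left(-2 - \left(-2 + 4^{2}\right)\right) + 3 \left(-2\right)\right) - 3\right)} = \frac{7624}{49 \left(\left(\left(-2 - \left(-2 + 16\right)\right) - 6\right) - 3\right)} = \frac{7624}{49 \left(\left(\left(-2 - 14\right) - 6\right) - 3\right)} = \frac{7624}{49 \left(\left(-16 - 6\right) - 3\right)} = \frac{7624}{49 \left(-22 - 3\right)} = \frac{7624}{49 \left(-25\right)} = \frac{7624}{-1225} = 7624 \left(- \frac{1}{1225}\right) = - \frac{7624}{1225}$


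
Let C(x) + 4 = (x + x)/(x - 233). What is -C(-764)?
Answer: 2460/997 ≈ 2.4674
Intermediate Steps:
C(x) = -4 + 2*x/(-233 + x) (C(x) = -4 + (x + x)/(x - 233) = -4 + (2*x)/(-233 + x) = -4 + 2*x/(-233 + x))
-C(-764) = -2*(466 - 1*(-764))/(-233 - 764) = -2*(466 + 764)/(-997) = -2*(-1)*1230/997 = -1*(-2460/997) = 2460/997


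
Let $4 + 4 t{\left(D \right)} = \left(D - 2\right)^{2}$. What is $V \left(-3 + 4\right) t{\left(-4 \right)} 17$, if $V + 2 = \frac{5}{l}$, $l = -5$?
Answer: $-408$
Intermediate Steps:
$V = -3$ ($V = -2 + \frac{5}{-5} = -2 + 5 \left(- \frac{1}{5}\right) = -2 - 1 = -3$)
$t{\left(D \right)} = -1 + \frac{\left(-2 + D\right)^{2}}{4}$ ($t{\left(D \right)} = -1 + \frac{\left(D - 2\right)^{2}}{4} = -1 + \frac{\left(-2 + D\right)^{2}}{4}$)
$V \left(-3 + 4\right) t{\left(-4 \right)} 17 = - 3 \left(-3 + 4\right) \frac{1}{4} \left(-4\right) \left(-4 - 4\right) 17 = \left(-3\right) 1 \cdot \frac{1}{4} \left(-4\right) \left(-8\right) 17 = \left(-3\right) 8 \cdot 17 = \left(-24\right) 17 = -408$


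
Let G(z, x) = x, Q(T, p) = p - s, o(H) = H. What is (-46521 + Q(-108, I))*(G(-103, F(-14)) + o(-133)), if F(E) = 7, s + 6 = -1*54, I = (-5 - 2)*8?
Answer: 5861142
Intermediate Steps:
I = -56 (I = -7*8 = -56)
s = -60 (s = -6 - 1*54 = -6 - 54 = -60)
Q(T, p) = 60 + p (Q(T, p) = p - 1*(-60) = p + 60 = 60 + p)
(-46521 + Q(-108, I))*(G(-103, F(-14)) + o(-133)) = (-46521 + (60 - 56))*(7 - 133) = (-46521 + 4)*(-126) = -46517*(-126) = 5861142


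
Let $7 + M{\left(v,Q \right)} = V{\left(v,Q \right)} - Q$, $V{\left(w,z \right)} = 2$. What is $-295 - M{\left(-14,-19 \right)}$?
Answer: $-309$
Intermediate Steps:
$M{\left(v,Q \right)} = -5 - Q$ ($M{\left(v,Q \right)} = -7 - \left(-2 + Q\right) = -5 - Q$)
$-295 - M{\left(-14,-19 \right)} = -295 - \left(-5 - -19\right) = -295 - \left(-5 + 19\right) = -295 - 14 = -309$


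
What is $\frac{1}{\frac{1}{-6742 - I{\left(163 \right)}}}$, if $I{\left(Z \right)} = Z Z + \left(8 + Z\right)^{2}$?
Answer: $-62552$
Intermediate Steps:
$I{\left(Z \right)} = Z^{2} + \left(8 + Z\right)^{2}$
$\frac{1}{\frac{1}{-6742 - I{\left(163 \right)}}} = \frac{1}{\frac{1}{-6742 - \left(163^{2} + \left(8 + 163\right)^{2}\right)}} = \frac{1}{\frac{1}{-6742 - \left(26569 + 171^{2}\right)}} = \frac{1}{\frac{1}{-6742 - \left(26569 + 29241\right)}} = \frac{1}{\frac{1}{-6742 - 55810}} = \frac{1}{\frac{1}{-62552}} = \frac{1}{- \frac{1}{62552}} = -62552$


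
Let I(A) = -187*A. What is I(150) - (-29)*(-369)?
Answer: -38751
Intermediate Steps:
I(150) - (-29)*(-369) = -187*150 - (-29)*(-369) = -28050 - 1*10701 = -28050 - 10701 = -38751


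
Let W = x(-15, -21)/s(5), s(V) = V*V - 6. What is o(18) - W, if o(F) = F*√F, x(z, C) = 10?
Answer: -10/19 + 54*√2 ≈ 75.841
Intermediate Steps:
s(V) = -6 + V² (s(V) = V² - 6 = -6 + V²)
W = 10/19 (W = 10/(-6 + 5²) = 10/(-6 + 25) = 10/19 ≈ 0.52632)
o(F) = F^(3/2)
o(18) - W = 18^(3/2) - 1*10/19 = 54*√2 - 10/19 = -10/19 + 54*√2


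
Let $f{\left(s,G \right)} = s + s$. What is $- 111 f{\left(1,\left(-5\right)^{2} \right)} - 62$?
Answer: $-284$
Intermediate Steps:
$f{\left(s,G \right)} = 2 s$
$- 111 f{\left(1,\left(-5\right)^{2} \right)} - 62 = - 111 \cdot 2 \cdot 1 - 62 = \left(-111\right) 2 - 62 = -222 - 62 = -284$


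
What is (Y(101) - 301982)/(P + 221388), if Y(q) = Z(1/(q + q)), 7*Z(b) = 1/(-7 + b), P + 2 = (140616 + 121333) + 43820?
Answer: -2986904164/5214090105 ≈ -0.57285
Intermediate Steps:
P = 305767 (P = -2 + ((140616 + 121333) + 43820) = -2 + (261949 + 43820) = -2 + 305769 = 305767)
Z(b) = 1/(7*(-7 + b))
Y(q) = 1/(7*(-7 + 1/(2*q))) (Y(q) = 1/(7*(-7 + 1/(q + q))) = 1/(7*(-7 + 1/(2*q))))
(Y(101) - 301982)/(P + 221388) = (-2*101/(-7 + 98*101) - 301982)/(305767 + 221388) = (-2*101/(-7 + 9898) - 301982)/527155 = (-2*101/9891 - 301982)*(1/527155) = (-2*101*1/9891 - 301982)*(1/527155) = (-202/9891 - 301982)*(1/527155) = -2986904164/9891*1/527155 = -2986904164/5214090105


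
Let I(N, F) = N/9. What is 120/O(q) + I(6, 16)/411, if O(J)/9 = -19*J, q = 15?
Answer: -1058/23427 ≈ -0.045162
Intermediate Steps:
I(N, F) = N/9 (I(N, F) = N*(1/9) = N/9)
O(J) = -171*J (O(J) = 9*(-19*J) = -171*J)
120/O(q) + I(6, 16)/411 = 120/((-171*15)) + ((1/9)*6)/411 = 120/(-2565) + (2/3)*(1/411) = 120*(-1/2565) + 2/1233 = -8/171 + 2/1233 = -1058/23427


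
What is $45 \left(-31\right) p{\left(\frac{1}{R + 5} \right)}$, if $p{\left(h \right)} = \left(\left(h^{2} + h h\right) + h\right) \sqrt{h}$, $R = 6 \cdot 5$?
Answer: $- \frac{10323 \sqrt{35}}{8575} \approx -7.1221$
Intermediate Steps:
$R = 30$
$p{\left(h \right)} = \sqrt{h} \left(h + 2 h^{2}\right)$ ($p{\left(h \right)} = \left(\left(h^{2} + h^{2}\right) + h\right) \sqrt{h} = \left(2 h^{2} + h\right) \sqrt{h} = \left(h + 2 h^{2}\right) \sqrt{h} = \sqrt{h} \left(h + 2 h^{2}\right)$)
$45 \left(-31\right) p{\left(\frac{1}{R + 5} \right)} = 45 \left(-31\right) \left(\frac{1}{30 + 5}\right)^{\frac{3}{2}} \left(1 + \frac{2}{30 + 5}\right) = - 1395 \left(\frac{1}{35}\right)^{\frac{3}{2}} \left(1 + \frac{2}{35}\right) = - 1395 \frac{1 + 2 \cdot \frac{1}{35}}{35 \sqrt{35}} = - 1395 \frac{\sqrt{35}}{1225} \left(1 + \frac{2}{35}\right) = - 1395 \frac{\sqrt{35}}{1225} \cdot \frac{37}{35} = - 1395 \frac{37 \sqrt{35}}{42875} = - \frac{10323 \sqrt{35}}{8575}$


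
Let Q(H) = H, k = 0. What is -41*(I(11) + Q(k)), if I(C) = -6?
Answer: 246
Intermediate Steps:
-41*(I(11) + Q(k)) = -41*(-6 + 0) = -41*(-6) = 246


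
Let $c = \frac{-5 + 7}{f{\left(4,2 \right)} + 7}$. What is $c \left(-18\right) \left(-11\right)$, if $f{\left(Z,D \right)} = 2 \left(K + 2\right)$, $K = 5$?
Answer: $\frac{132}{7} \approx 18.857$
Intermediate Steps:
$f{\left(Z,D \right)} = 14$ ($f{\left(Z,D \right)} = 2 \left(5 + 2\right) = 2 \cdot 7 = 14$)
$c = \frac{2}{21}$ ($c = \frac{-5 + 7}{14 + 7} = \frac{2}{21} \approx 0.095238$)
$c \left(-18\right) \left(-11\right) = \frac{2}{21} \left(-18\right) \left(-11\right) = \left(- \frac{12}{7}\right) \left(-11\right) = \frac{132}{7}$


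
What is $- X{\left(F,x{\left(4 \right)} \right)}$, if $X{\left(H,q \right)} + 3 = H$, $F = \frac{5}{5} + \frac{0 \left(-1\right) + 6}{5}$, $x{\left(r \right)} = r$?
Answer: $\frac{4}{5} \approx 0.8$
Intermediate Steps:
$F = \frac{11}{5}$ ($F = 5 \cdot \frac{1}{5} + \left(0 + 6\right) \frac{1}{5} = 1 + 6 \cdot \frac{1}{5} = 1 + \frac{6}{5} = \frac{11}{5} \approx 2.2$)
$X{\left(H,q \right)} = -3 + H$
$- X{\left(F,x{\left(4 \right)} \right)} = - (-3 + \frac{11}{5}) = \left(-1\right) \left(- \frac{4}{5}\right) = \frac{4}{5}$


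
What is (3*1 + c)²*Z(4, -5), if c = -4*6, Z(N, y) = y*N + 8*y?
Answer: -26460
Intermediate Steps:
Z(N, y) = 8*y + N*y (Z(N, y) = N*y + 8*y = 8*y + N*y)
c = -24
(3*1 + c)²*Z(4, -5) = (3*1 - 24)²*(-5*(8 + 4)) = (3 - 24)²*(-5*12) = (-21)²*(-60) = 441*(-60) = -26460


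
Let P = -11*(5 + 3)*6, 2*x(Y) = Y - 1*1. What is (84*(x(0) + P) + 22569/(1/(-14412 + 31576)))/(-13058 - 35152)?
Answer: -64554987/8035 ≈ -8034.2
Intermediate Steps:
x(Y) = -½ + Y/2 (x(Y) = (Y - 1*1)/2 = (Y - 1)/2 = (-1 + Y)/2 = -½ + Y/2)
P = -528 (P = -88*6 = -11*48 = -528)
(84*(x(0) + P) + 22569/(1/(-14412 + 31576)))/(-13058 - 35152) = (84*((-½ + (½)*0) - 528) + 22569/(1/(-14412 + 31576)))/(-13058 - 35152) = (84*((-½ + 0) - 528) + 22569/(1/17164))/(-48210) = (84*(-½ - 528) + 22569/(1/17164))*(-1/48210) = (84*(-1057/2) + 22569*17164)*(-1/48210) = (-44394 + 387374316)*(-1/48210) = 387329922*(-1/48210) = -64554987/8035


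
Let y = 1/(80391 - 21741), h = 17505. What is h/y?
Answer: 1026668250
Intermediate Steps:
y = 1/58650 ≈ 1.7050e-5
h/y = 17505/(1/58650) = 17505*58650 = 1026668250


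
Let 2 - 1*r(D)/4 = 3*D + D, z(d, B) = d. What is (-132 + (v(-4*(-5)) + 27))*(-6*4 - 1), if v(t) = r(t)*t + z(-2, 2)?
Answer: 158675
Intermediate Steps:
r(D) = 8 - 16*D (r(D) = 8 - 4*(3*D + D) = 8 - 16*D)
v(t) = -2 + t*(8 - 16*t) (v(t) = (8 - 16*t)*t - 2 = t*(8 - 16*t) - 2 = -2 + t*(8 - 16*t))
(-132 + (v(-4*(-5)) + 27))*(-6*4 - 1) = (-132 + ((-2 - 16*(-4*(-5))**2 + 8*(-4*(-5))) + 27))*(-6*4 - 1) = (-132 + ((-2 - 16*20**2 + 8*20) + 27))*(-24 - 1) = (-132 + ((-2 - 16*400 + 160) + 27))*(-25) = (-132 + ((-2 - 6400 + 160) + 27))*(-25) = (-132 + (-6242 + 27))*(-25) = (-132 - 6215)*(-25) = -6347*(-25) = 158675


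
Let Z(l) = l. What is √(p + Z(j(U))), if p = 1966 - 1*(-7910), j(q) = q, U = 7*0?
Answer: 2*√2469 ≈ 99.378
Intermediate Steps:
U = 0
p = 9876 (p = 1966 + 7910 = 9876)
√(p + Z(j(U))) = √(9876 + 0) = √9876 = 2*√2469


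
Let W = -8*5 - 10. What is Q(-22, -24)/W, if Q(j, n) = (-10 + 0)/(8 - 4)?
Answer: 1/20 ≈ 0.050000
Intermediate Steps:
W = -50 (W = -40 - 10 = -50)
Q(j, n) = -5/2 (Q(j, n) = -10/4 = -10*¼ = -5/2)
Q(-22, -24)/W = -5/2/(-50) = -5/2*(-1/50) = 1/20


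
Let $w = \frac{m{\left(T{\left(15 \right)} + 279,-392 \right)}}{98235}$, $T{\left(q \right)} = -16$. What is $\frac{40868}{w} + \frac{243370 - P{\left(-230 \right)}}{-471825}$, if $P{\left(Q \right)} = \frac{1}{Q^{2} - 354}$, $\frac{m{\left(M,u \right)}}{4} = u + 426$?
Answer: $\frac{121977598279722976}{4132086075} \approx 2.952 \cdot 10^{7}$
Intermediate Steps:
$m{\left(M,u \right)} = 1704 + 4 u$ ($m{\left(M,u \right)} = 4 \left(u + 426\right) = 4 \left(426 + u\right) = 1704 + 4 u$)
$w = \frac{136}{98235}$ ($w = \frac{1704 + 4 \left(-392\right)}{98235} = \left(1704 - 1568\right) \frac{1}{98235} = 136 \cdot \frac{1}{98235} = \frac{136}{98235} \approx 0.0013844$)
$P{\left(Q \right)} = \frac{1}{-354 + Q^{2}}$
$\frac{40868}{w} + \frac{243370 - P{\left(-230 \right)}}{-471825} = \frac{40868}{\frac{136}{98235}} + \frac{243370 - \frac{1}{-354 + \left(-230\right)^{2}}}{-471825} = 40868 \cdot \frac{98235}{136} + \left(243370 - \frac{1}{-354 + 52900}\right) \left(- \frac{1}{471825}\right) = \frac{59039235}{2} + \left(243370 - \frac{1}{52546}\right) \left(- \frac{1}{471825}\right) = \frac{59039235}{2} + \frac{12788120019}{52546} \left(- \frac{1}{471825}\right) = \frac{59039235}{2} - \frac{4262706673}{8264172150} = \frac{121977598279722976}{4132086075}$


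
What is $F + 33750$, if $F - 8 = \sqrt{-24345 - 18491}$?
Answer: $33758 + 2 i \sqrt{10709} \approx 33758.0 + 206.97 i$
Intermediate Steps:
$F = 8 + 2 i \sqrt{10709}$ ($F = 8 + \sqrt{-24345 - 18491} = 8 + \sqrt{-42836} = 8 + 2 i \sqrt{10709} \approx 8.0 + 206.97 i$)
$F + 33750 = \left(8 + 2 i \sqrt{10709}\right) + 33750 = 33758 + 2 i \sqrt{10709}$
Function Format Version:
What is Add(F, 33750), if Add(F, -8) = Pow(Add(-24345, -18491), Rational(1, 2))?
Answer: Add(33758, Mul(2, I, Pow(10709, Rational(1, 2)))) ≈ Add(33758., Mul(206.97, I))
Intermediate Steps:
F = Add(8, Mul(2, I, Pow(10709, Rational(1, 2)))) (F = Add(8, Pow(Add(-24345, -18491), Rational(1, 2))) = Add(8, Pow(-42836, Rational(1, 2))) = Add(8, Mul(2, I, Pow(10709, Rational(1, 2)))) ≈ Add(8.0000, Mul(206.97, I)))
Add(F, 33750) = Add(Add(8, Mul(2, I, Pow(10709, Rational(1, 2)))), 33750) = Add(33758, Mul(2, I, Pow(10709, Rational(1, 2))))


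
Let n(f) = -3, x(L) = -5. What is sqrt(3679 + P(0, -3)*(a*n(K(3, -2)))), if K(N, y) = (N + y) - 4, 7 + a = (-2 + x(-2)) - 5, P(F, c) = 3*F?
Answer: sqrt(3679) ≈ 60.655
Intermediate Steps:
a = -19 (a = -7 + ((-2 - 5) - 5) = -7 + (-7 - 5) = -7 - 12 = -19)
K(N, y) = -4 + N + y
sqrt(3679 + P(0, -3)*(a*n(K(3, -2)))) = sqrt(3679 + (3*0)*(-19*(-3))) = sqrt(3679 + 0*57) = sqrt(3679 + 0) = sqrt(3679)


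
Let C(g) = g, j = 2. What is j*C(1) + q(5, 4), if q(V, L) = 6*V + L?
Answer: 36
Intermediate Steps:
q(V, L) = L + 6*V
j*C(1) + q(5, 4) = 2*1 + (4 + 6*5) = 2 + (4 + 30) = 2 + 34 = 36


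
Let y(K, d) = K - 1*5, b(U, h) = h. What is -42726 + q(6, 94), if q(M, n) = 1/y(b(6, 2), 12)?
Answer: -128179/3 ≈ -42726.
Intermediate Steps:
y(K, d) = -5 + K (y(K, d) = K - 5 = -5 + K)
q(M, n) = -⅓ (q(M, n) = 1/(-5 + 2) = 1/(-3) = -⅓)
-42726 + q(6, 94) = -42726 - ⅓ = -128179/3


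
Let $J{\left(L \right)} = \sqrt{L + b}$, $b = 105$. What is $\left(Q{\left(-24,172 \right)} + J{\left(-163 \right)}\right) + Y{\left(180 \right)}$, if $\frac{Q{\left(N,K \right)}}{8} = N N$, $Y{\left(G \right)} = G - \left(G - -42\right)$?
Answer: $4566 + i \sqrt{58} \approx 4566.0 + 7.6158 i$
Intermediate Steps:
$J{\left(L \right)} = \sqrt{105 + L}$ ($J{\left(L \right)} = \sqrt{L + 105} = \sqrt{105 + L}$)
$Y{\left(G \right)} = -42$ ($Y{\left(G \right)} = G - \left(G + 42\right) = G - \left(42 + G\right) = -42$)
$Q{\left(N,K \right)} = 8 N^{2}$ ($Q{\left(N,K \right)} = 8 N N = 8 N^{2}$)
$\left(Q{\left(-24,172 \right)} + J{\left(-163 \right)}\right) + Y{\left(180 \right)} = \left(8 \left(-24\right)^{2} + \sqrt{105 - 163}\right) - 42 = \left(8 \cdot 576 + \sqrt{-58}\right) - 42 = \left(4608 + i \sqrt{58}\right) - 42 = 4566 + i \sqrt{58}$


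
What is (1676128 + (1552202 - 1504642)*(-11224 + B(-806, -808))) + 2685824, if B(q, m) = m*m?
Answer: 30520760352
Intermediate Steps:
B(q, m) = m²
(1676128 + (1552202 - 1504642)*(-11224 + B(-806, -808))) + 2685824 = (1676128 + (1552202 - 1504642)*(-11224 + (-808)²)) + 2685824 = (1676128 + 47560*(-11224 + 652864)) + 2685824 = (1676128 + 47560*641640) + 2685824 = (1676128 + 30516398400) + 2685824 = 30518074528 + 2685824 = 30520760352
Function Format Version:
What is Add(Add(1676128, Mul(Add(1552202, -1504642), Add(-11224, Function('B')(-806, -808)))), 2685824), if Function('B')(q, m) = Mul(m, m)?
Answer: 30520760352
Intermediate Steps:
Function('B')(q, m) = Pow(m, 2)
Add(Add(1676128, Mul(Add(1552202, -1504642), Add(-11224, Function('B')(-806, -808)))), 2685824) = Add(Add(1676128, Mul(Add(1552202, -1504642), Add(-11224, Pow(-808, 2)))), 2685824) = Add(Add(1676128, Mul(47560, Add(-11224, 652864))), 2685824) = Add(Add(1676128, Mul(47560, 641640)), 2685824) = Add(Add(1676128, 30516398400), 2685824) = Add(30518074528, 2685824) = 30520760352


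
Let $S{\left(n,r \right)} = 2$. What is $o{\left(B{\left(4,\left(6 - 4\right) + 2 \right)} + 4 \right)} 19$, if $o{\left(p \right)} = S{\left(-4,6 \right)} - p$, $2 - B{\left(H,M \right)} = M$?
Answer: $0$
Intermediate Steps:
$B{\left(H,M \right)} = 2 - M$
$o{\left(p \right)} = 2 - p$
$o{\left(B{\left(4,\left(6 - 4\right) + 2 \right)} + 4 \right)} 19 = \left(2 - \left(\left(2 - \left(\left(6 - 4\right) + 2\right)\right) + 4\right)\right) 19 = \left(2 - \left(\left(2 - \left(2 + 2\right)\right) + 4\right)\right) 19 = \left(2 - \left(\left(2 - 4\right) + 4\right)\right) 19 = \left(2 - \left(-2 + 4\right)\right) 19 = \left(2 - 2\right) 19 = 0 \cdot 19 = 0$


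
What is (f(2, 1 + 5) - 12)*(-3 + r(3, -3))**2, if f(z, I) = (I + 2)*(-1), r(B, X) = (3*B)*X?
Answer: -18000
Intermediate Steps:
r(B, X) = 3*B*X
f(z, I) = -2 - I (f(z, I) = (2 + I)*(-1) = -2 - I)
(f(2, 1 + 5) - 12)*(-3 + r(3, -3))**2 = ((-2 - (1 + 5)) - 12)*(-3 + 3*3*(-3))**2 = ((-2 - 1*6) - 12)*(-3 - 27)**2 = ((-2 - 6) - 12)*(-30)**2 = (-8 - 12)*900 = -20*900 = -18000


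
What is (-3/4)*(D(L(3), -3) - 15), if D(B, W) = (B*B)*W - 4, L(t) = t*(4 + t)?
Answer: 2013/2 ≈ 1006.5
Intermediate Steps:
D(B, W) = -4 + W*B² (D(B, W) = B²*W - 4 = W*B² - 4 = -4 + W*B²)
(-3/4)*(D(L(3), -3) - 15) = (-3/4)*((-4 - 3*9*(4 + 3)²) - 15) = (-3*¼)*((-4 - 3*(3*7)²) - 15) = -3*((-4 - 3*21²) - 15)/4 = -3*((-4 - 3*441) - 15)/4 = -3*((-4 - 1323) - 15)/4 = -3*(-1327 - 15)/4 = -¾*(-1342) = 2013/2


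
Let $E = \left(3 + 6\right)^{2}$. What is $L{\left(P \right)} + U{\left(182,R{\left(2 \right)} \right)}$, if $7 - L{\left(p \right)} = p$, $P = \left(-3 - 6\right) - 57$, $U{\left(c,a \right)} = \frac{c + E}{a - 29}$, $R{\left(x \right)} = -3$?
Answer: $\frac{2073}{32} \approx 64.781$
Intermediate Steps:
$E = 81$ ($E = 9^{2} = 81$)
$U{\left(c,a \right)} = \frac{81 + c}{-29 + a}$ ($U{\left(c,a \right)} = \frac{c + 81}{a - 29} = \frac{81 + c}{-29 + a}$)
$P = -66$ ($P = \left(-3 - 6\right) - 57 = -9 - 57 = -66$)
$L{\left(p \right)} = 7 - p$
$L{\left(P \right)} + U{\left(182,R{\left(2 \right)} \right)} = \left(7 - -66\right) + \frac{81 + 182}{-29 - 3} = \left(7 + 66\right) + \frac{1}{-32} \cdot 263 = 73 - \frac{263}{32} = \frac{2073}{32}$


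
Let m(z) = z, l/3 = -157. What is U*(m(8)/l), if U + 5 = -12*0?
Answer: 40/471 ≈ 0.084926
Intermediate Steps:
l = -471 (l = 3*(-157) = -471)
U = -5 (U = -5 - 12*0 = -5 + 0 = -5)
U*(m(8)/l) = -40/(-471) = -40*(-1)/471 = -5*(-8/471) = 40/471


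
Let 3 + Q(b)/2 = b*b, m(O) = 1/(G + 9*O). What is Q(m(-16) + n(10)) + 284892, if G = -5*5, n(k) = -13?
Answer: 8146291454/28561 ≈ 2.8522e+5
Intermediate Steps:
G = -25
m(O) = 1/(-25 + 9*O)
Q(b) = -6 + 2*b² (Q(b) = -6 + 2*(b*b) = -6 + 2*b²)
Q(m(-16) + n(10)) + 284892 = (-6 + 2*(1/(-25 + 9*(-16)) - 13)²) + 284892 = (-6 + 2*(1/(-25 - 144) - 13)²) + 284892 = (-6 + 2*(1/(-169) - 13)²) + 284892 = (-6 + 2*(-1/169 - 13)²) + 284892 = (-6 + 2*(-2198/169)²) + 284892 = (-6 + 2*(4831204/28561)) + 284892 = (-6 + 9662408/28561) + 284892 = 9491042/28561 + 284892 = 8146291454/28561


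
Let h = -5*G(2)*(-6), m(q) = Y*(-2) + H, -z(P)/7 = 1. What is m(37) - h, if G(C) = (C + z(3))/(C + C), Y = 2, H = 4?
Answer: 75/2 ≈ 37.500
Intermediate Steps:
z(P) = -7 (z(P) = -7*1 = -7)
m(q) = 0 (m(q) = 2*(-2) + 4 = -4 + 4 = 0)
G(C) = (-7 + C)/(2*C) (G(C) = (C - 7)/(C + C) = (-7 + C)/((2*C)) = (-7 + C)*(1/(2*C)) = (-7 + C)/(2*C))
h = -75/2 (h = -5*(-7 + 2)/(2*2)*(-6) = -5*(-5)/(2*2)*(-6) = -5*(-5/4)*(-6) = (25/4)*(-6) = -75/2 ≈ -37.500)
m(37) - h = 0 - 1*(-75/2) = 0 + 75/2 = 75/2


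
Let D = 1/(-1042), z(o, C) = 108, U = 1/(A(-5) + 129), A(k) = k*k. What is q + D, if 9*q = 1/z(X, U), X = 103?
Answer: 35/506412 ≈ 6.9114e-5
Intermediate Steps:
A(k) = k²
U = 1/154 (U = 1/((-5)² + 129) = 1/(25 + 129) = 1/154 ≈ 0.0064935)
q = 1/972 (q = (⅑)/108 = (⅑)*(1/108) = 1/972 ≈ 0.0010288)
D = -1/1042 ≈ -0.00095969
q + D = 1/972 - 1/1042 = 35/506412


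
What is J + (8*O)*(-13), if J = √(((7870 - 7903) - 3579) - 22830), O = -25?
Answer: 2600 + 3*I*√2938 ≈ 2600.0 + 162.61*I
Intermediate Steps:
J = 3*I*√2938 (J = √((-33 - 3579) - 22830) = √(-3612 - 22830) = √(-26442) = 3*I*√2938 ≈ 162.61*I)
J + (8*O)*(-13) = 3*I*√2938 + (8*(-25))*(-13) = 3*I*√2938 - 200*(-13) = 3*I*√2938 + 2600 = 2600 + 3*I*√2938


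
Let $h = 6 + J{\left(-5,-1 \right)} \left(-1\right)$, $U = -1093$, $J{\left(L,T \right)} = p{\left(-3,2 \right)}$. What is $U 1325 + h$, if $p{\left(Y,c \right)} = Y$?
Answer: $-1448216$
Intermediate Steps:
$J{\left(L,T \right)} = -3$
$h = 9$ ($h = 6 - -3 = 6 + 3 = 9$)
$U 1325 + h = \left(-1093\right) 1325 + 9 = -1448225 + 9 = -1448216$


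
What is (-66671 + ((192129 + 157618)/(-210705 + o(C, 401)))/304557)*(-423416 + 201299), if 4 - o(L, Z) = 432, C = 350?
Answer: 317411178897157082822/21434011027 ≈ 1.4809e+10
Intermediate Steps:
o(L, Z) = -428 (o(L, Z) = 4 - 1*432 = 4 - 432 = -428)
(-66671 + ((192129 + 157618)/(-210705 + o(C, 401)))/304557)*(-423416 + 201299) = (-66671 + ((192129 + 157618)/(-210705 - 428))/304557)*(-423416 + 201299) = (-66671 + (349747/(-211133))*(1/304557))*(-222117) = (-66671 + (349747*(-1/211133))*(1/304557))*(-222117) = (-66671 - 349747/211133*1/304557)*(-222117) = (-66671 - 349747/64302033081)*(-222117) = -4287080847893098/64302033081*(-222117) = 317411178897157082822/21434011027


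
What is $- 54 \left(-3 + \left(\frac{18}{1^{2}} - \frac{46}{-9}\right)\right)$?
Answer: $-1086$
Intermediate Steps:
$- 54 \left(-3 + \left(\frac{18}{1^{2}} - \frac{46}{-9}\right)\right) = - 54 \left(-3 - \left(- \frac{46}{9} - \frac{18}{1}\right)\right) = - 54 \left(-3 + \left(18 \cdot 1 + \frac{46}{9}\right)\right) = - 54 \left(-3 + \left(18 + \frac{46}{9}\right)\right) = - 54 \left(-3 + \frac{208}{9}\right) = \left(-54\right) \frac{181}{9} = -1086$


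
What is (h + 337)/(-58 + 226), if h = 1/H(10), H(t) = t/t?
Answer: 169/84 ≈ 2.0119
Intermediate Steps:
H(t) = 1
h = 1 (h = 1/1 = 1)
(h + 337)/(-58 + 226) = (1 + 337)/(-58 + 226) = 338/168 = 338*(1/168) = 169/84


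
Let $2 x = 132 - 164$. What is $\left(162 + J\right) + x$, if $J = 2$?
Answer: $148$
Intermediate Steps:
$x = -16$ ($x = \frac{132 - 164}{2} = \frac{1}{2} \left(-32\right) = -16$)
$\left(162 + J\right) + x = \left(162 + 2\right) - 16 = 164 - 16 = 148$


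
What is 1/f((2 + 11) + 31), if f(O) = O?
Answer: 1/44 ≈ 0.022727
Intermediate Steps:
1/f((2 + 11) + 31) = 1/((2 + 11) + 31) = 1/(13 + 31) = 1/44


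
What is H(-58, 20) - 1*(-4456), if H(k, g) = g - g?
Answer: 4456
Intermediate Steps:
H(k, g) = 0
H(-58, 20) - 1*(-4456) = 0 - 1*(-4456) = 0 + 4456 = 4456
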